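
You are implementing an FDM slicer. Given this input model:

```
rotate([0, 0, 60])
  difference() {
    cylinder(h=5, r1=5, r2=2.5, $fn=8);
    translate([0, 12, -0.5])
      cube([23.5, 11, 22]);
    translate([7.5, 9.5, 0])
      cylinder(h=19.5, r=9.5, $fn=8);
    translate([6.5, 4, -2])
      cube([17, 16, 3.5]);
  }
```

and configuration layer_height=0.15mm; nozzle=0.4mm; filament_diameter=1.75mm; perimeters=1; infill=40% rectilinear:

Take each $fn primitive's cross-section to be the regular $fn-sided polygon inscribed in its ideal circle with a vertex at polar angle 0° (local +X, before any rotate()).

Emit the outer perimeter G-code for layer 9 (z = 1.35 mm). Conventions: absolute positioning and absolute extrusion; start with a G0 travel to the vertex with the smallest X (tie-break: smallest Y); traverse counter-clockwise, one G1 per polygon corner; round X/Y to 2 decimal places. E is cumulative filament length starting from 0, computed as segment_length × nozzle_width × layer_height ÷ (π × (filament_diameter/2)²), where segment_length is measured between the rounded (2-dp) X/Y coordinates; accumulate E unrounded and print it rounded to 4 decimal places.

At z = 1.35 mm: the cone: at t=0.270 of its height the radius interpolates to r₁+(r₂−r₁)t = 4.325, giving a regular 8-gon of that circumradius; the cube at (0, 12) is present — its section is the full 23.5×11 rectangle; the r=9.5 cylinder at (7.5, 9.5) contributes a regular 8-gon of circumradius 9.5; the cube at (6.5, 4) (footprint 17×16) is included at this height; Taking the first minus the rest: starting from the cone, the 23.5×11 cube at (0, 12) misses the remaining region (no effect); the r=9.5 cylinder at (7.5, 9.5) partially overlaps it — only the 3.52 mm² overlap (of its 255.27 mm²) is removed, clipping the outline; the 17×16 cube at (6.5, 4) misses the remaining region (no effect) — 1 connected region; (rotated 60° about Z; rotation is an isometry so areas/perimeters/island counts are preserved). The outline is a single polygon with 10 vertices. Extrusion per mm of travel: 0.4 × 0.15 / (π × 0.875²) = 0.024945. Accumulating E over each segment gives final E = 0.6610.

G0 X-4.18 Y-1.12 Z1.35
G1 X-2.16 Y-3.75 E0.0827
G1 X1.12 Y-4.18 E0.1652
G1 X3.75 Y-2.16 E0.2480
G1 X4.18 Y1.12 E0.3305
G1 X2.16 Y3.75 E0.4132
G1 X0.46 Y3.97 E0.4560
G1 X-2.02 Y2.07 E0.5339
G1 X-3.60 Y2.28 E0.5737
G1 X-3.75 Y2.16 E0.5785
G1 X-4.18 Y-1.12 E0.6610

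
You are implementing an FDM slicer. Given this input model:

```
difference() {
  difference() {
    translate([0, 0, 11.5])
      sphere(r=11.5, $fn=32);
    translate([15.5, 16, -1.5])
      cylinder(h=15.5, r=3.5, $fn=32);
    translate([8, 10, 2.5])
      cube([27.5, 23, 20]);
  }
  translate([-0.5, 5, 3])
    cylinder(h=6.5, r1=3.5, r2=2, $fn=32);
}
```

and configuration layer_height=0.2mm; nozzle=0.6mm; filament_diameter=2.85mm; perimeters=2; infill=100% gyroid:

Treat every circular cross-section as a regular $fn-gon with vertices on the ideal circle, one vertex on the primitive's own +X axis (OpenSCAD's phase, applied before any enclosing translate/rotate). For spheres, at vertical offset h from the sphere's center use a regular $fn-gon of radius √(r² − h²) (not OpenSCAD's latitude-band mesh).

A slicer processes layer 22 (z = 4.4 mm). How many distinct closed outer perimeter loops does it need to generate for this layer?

1

At z = 4.4 mm: the sphere: section is a regular 32-gon, circumradius = √(r²−h²) = √(11.5²−7.1²) = 9.047; the r=3.5 cylinder at (15.5, 16) contributes a regular 32-gon of circumradius 3.5; the cube at (8, 10) (footprint 27.5×23) is included at this height; Taking the first minus the rest: starting from the r=11.5 sphere, the r=3.5 cylinder at (15.5, 16) misses the remaining region (no effect); the 27.5×23 cube at (8, 10) misses the remaining region (no effect) — 1 connected region; the cone at (-0.5, 5) (r1=3.5→r2=2) has section circumradius 3.177 here — a regular 32-gon; After the difference (first − rest): starting from that combined region, the cone at (-0.5, 5) lies wholly inside it (removes its full 31.50 mm² and its 19.93 mm outline becomes a hole wall) — 1 connected region with 1 hole. The result has 1 disconnected region.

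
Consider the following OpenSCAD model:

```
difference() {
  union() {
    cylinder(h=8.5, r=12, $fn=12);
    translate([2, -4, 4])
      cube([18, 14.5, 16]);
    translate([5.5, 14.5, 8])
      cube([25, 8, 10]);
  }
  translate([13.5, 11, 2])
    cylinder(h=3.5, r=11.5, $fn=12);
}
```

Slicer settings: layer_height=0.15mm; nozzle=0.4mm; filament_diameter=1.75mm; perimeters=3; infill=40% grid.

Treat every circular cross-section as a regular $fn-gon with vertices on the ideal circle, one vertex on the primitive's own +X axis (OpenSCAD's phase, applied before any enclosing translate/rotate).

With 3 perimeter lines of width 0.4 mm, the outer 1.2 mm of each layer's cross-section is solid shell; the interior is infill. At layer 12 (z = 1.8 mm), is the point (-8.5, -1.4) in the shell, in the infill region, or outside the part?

At z = 1.8 mm: the r=12 cylinder contributes a regular 12-gon of circumradius 12; the cube at (2, -4) is absent (z outside [4, 20]); the cube at (5.5, 14.5) does not reach this height (z outside [8, 18]); Taking the union: only the r=12 cylinder is present, so the union is just that shape — 1 connected region; the cylinder at (13.5, 11) is not intersected at this z (z outside [2, 5.5]); After the difference (first − rest): none of the subtracted shapes is present at this height, so that combined region is unchanged — 1 connected region. Overall, the cross-section is a single solid region. The nearest boundary edge runs (-12.00, 0.00)→(-10.39, -6.00); distance from the point to it = 3.02 mm. The point is inside the cross-section and 3.02 mm from the nearest boundary — more than the 1.2 mm shell width (3 × 0.4), so it's in the infill interior.

infill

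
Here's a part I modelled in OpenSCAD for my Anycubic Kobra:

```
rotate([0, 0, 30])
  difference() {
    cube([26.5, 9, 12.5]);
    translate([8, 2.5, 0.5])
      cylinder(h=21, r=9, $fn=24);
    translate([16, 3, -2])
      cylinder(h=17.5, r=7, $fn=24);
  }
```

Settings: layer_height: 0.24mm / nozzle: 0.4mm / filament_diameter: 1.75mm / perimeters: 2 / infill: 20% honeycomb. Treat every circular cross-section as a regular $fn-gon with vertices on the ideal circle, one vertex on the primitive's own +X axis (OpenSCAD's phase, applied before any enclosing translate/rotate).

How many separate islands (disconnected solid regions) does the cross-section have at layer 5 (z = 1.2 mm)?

2

At z = 1.2 mm: the cube (footprint 26.5×9) is included at this height; the cylinder at (8, 2.5): section is a regular 24-gon, circumradius r=9; the cylinder at (16, 3): section is a regular 24-gon, circumradius r=7; After the difference (first − rest): starting from the 26.5×9 cube, the r=9 cylinder at (8, 2.5) partially overlaps it — only the 144.63 mm² overlap (of its 251.57 mm²) is removed, clipping the outline; the r=7 cylinder at (16, 3) partially overlaps it — only the 53.33 mm² overlap (of its 152.19 mm²) is removed, clipping the outline — 2 connected regions; (rotated 30° about Z; rotation is an isometry so areas/perimeters/island counts are preserved). Overall, the cross-section has 2 separate islands. Island count = 2.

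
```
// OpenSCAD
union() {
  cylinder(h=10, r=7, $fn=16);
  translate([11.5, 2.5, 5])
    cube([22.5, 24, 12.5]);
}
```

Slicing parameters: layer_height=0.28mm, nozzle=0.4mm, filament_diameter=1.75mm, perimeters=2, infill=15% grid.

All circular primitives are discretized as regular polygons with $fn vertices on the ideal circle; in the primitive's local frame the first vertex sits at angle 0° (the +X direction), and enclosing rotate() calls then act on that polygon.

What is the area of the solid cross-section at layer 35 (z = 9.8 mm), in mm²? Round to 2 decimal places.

At z = 9.8 mm: the r=7 cylinder gives a regular 16-gon of circumradius 7 (constant along its height) (area = (16/2)·7.000²·sin(360°/16) = 150.01 mm²); the cube at (11.5, 2.5) is present — its section is the full 22.5×24 rectangle (area 540.00 mm²); Merging all regions: the 2 present regions are separate (no shared area or edge), so areas and boundary lengths simply add and each stays a separate island — area = 690.01 mm². Overall, the cross-section has 2 separate islands. Net area = 690.01 mm².

690.01 mm²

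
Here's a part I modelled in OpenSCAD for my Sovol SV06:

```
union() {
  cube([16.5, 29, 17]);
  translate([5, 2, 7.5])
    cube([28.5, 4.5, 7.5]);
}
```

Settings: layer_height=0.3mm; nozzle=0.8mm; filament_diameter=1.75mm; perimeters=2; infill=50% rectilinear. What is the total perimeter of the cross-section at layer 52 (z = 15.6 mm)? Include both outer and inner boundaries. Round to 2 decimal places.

91.00 mm

At z = 15.6 mm: the cube is present — its section is the full 16.5×29 rectangle (perimeter 91.00 mm); the cube at (5, 2) is absent (z outside [7.5, 15]); Taking the union: only the 16.5×29 cube is present, so the union is just that shape — boundary = 91.00 mm. Overall, the cross-section is a single solid region. Total boundary length (outer) = 91.00 mm.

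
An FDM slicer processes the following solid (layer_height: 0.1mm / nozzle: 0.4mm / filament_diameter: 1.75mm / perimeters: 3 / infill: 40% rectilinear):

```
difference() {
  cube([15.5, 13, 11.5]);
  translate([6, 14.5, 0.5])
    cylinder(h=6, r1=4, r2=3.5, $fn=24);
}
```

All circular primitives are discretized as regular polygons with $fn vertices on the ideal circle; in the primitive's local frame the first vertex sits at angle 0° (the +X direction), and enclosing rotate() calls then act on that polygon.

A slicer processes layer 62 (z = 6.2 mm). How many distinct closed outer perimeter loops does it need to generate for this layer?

At z = 6.2 mm: the cube (footprint 15.5×13) is included at this height; the cone at (6, 14.5) contributes a regular 24-gon of circumradius 3.525 (interpolated between r1=4 and r2=3.5 at t=0.950); Taking the first minus the rest: starting from the 15.5×13 cube, the cone at (6, 14.5) partially overlaps it — only the 9.11 mm² overlap (of its 38.59 mm²) is removed, clipping the outline — 1 connected region. The result has 1 disconnected region.

1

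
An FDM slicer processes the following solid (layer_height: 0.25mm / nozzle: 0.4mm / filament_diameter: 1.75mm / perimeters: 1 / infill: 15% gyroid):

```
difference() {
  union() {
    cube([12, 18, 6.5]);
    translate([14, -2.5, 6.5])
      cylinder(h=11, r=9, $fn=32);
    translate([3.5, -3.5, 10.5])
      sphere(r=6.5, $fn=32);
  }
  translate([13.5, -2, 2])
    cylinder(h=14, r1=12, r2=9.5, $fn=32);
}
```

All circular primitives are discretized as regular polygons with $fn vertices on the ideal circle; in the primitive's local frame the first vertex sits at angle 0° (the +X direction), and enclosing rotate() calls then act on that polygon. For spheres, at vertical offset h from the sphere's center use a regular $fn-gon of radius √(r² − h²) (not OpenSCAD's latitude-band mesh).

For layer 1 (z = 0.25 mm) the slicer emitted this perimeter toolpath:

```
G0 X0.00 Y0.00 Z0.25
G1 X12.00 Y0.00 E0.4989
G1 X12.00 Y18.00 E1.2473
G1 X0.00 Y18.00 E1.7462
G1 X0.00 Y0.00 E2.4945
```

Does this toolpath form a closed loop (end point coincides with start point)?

Start point (G0): (0.00, 0.00). End point (last G1): the path returns to the start — closed.

yes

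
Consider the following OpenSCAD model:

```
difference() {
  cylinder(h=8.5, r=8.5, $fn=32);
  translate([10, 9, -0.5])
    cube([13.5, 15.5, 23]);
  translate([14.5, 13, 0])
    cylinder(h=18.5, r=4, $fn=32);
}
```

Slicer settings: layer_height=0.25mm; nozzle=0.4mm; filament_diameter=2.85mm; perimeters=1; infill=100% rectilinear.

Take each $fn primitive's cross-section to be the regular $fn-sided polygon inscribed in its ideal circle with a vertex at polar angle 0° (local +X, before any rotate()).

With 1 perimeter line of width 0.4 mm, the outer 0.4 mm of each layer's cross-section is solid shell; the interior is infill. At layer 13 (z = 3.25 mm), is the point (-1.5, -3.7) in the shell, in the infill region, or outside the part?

infill

At z = 3.25 mm: the r=8.5 cylinder contributes a regular 32-gon of circumradius 8.5; the cube at (10, 9) (footprint 13.5×15.5) is included at this height; the r=4 cylinder at (14.5, 13) contributes a regular 32-gon of circumradius 4; Taking the first minus the rest: starting from the r=8.5 cylinder, the 13.5×15.5 cube at (10, 9) misses the remaining region (no effect); the r=4 cylinder at (14.5, 13) misses the remaining region (no effect) — 1 connected region. Overall, the cross-section is a single solid region. The nearest boundary edge runs (-1.66, -8.34)→(-3.25, -7.85); distance from the point to it = 4.48 mm. The point is inside the cross-section and 4.48 mm from the nearest boundary — more than the 0.4 mm shell width (1 × 0.4), so it's in the infill interior.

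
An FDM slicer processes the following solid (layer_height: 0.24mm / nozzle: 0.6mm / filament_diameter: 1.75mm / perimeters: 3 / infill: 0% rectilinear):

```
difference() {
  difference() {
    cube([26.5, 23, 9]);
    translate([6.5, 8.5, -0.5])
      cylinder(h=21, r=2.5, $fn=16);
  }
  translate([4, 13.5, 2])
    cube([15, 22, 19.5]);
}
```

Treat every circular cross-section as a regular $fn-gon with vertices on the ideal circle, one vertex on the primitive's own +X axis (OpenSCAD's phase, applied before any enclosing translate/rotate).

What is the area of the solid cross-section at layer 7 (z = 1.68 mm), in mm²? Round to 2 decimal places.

At z = 1.68 mm: the cube is present — its section is the full 26.5×23 rectangle (area 609.50 mm²); the cylinder at (6.5, 8.5): section is a regular 16-gon, circumradius r=2.5 (area = (16/2)·2.500²·sin(360°/16) = 19.13 mm²); Subtracting the remaining from the first: starting from the 26.5×23 cube (609.50 mm²), the r=2.5 cylinder at (6.5, 8.5) lies wholly inside it (removes its full 19.13 mm² and its 15.61 mm outline becomes a hole wall) — area = 590.37 mm²; the cube at (4, 13.5) is absent (z outside [2, 21.5]); Subtracting the remaining from the first: none of the subtracted shapes is present at this height, so the result so far is unchanged — area = 590.37 mm². Overall, the cross-section is one region with 1 hole. Net area = 590.37 mm².

590.37 mm²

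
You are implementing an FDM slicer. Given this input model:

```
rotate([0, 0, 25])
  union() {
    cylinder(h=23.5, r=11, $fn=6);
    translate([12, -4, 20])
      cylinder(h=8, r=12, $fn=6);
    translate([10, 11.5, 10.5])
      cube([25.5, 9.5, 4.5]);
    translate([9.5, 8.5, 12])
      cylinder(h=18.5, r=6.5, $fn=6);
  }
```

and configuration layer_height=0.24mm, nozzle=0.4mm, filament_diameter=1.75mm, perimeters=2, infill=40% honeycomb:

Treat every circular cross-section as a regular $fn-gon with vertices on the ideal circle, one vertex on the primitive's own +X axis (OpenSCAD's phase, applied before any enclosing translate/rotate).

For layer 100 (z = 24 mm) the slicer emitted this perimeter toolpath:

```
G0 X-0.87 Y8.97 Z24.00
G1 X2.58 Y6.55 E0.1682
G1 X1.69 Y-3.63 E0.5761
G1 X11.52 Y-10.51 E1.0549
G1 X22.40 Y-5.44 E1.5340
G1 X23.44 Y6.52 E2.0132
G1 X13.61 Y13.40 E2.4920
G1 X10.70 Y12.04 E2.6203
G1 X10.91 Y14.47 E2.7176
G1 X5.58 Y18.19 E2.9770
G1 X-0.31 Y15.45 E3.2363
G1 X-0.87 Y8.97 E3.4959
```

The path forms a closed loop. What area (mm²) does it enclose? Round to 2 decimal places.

Apply the shoelace formula to the sequence of (X, Y) vertices; enclosed area = 455.32 mm².

455.32 mm²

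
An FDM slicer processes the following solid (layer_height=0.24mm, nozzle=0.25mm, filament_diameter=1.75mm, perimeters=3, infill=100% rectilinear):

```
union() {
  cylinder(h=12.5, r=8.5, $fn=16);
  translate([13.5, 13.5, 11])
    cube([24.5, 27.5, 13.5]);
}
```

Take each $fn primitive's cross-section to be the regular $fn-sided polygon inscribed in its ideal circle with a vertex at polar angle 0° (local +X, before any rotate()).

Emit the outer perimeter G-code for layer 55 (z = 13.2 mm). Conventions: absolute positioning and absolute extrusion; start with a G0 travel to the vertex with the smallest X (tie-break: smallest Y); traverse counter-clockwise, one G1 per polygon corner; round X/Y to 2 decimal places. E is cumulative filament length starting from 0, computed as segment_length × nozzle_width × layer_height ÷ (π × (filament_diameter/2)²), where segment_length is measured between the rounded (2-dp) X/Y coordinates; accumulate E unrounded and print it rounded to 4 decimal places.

At z = 13.2 mm: the cylinder does not reach this height (z outside [0, 12.5]); the 24.5×27.5 cube at (13.5, 13.5) contributes its full rectangle; Combining (union): only the 24.5×27.5 cube at (13.5, 13.5) is present, so the union is just that shape — 1 connected region. The outline is a single polygon with 4 vertices. Extrusion per mm of travel: 0.25 × 0.24 / (π × 0.875²) = 0.024945. Accumulating E over each segment gives final E = 2.5943.

G0 X13.50 Y13.50 Z13.20
G1 X38.00 Y13.50 E0.6112
G1 X38.00 Y41.00 E1.2971
G1 X13.50 Y41.00 E1.9083
G1 X13.50 Y13.50 E2.5943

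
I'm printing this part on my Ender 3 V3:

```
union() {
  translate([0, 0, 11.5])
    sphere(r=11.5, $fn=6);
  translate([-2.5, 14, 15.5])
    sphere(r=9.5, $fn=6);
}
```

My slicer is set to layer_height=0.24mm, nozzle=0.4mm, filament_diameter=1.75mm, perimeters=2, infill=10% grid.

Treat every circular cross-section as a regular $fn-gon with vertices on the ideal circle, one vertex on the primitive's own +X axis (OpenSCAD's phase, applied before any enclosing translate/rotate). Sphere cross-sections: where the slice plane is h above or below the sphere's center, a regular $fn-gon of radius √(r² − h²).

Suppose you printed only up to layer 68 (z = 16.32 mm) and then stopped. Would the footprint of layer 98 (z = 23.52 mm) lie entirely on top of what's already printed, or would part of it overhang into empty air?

Compare the two slices. At z = 16.32: the r=11.5 sphere contributes a regular 6-gon of circumradius √(11.5²−4.82²) = 10.441 (area = (6/2)·10.441²·sin(360°/6) = 283.24 mm²); the r=9.5 sphere at (-2.5, 14) slices to a regular 6-gon of circumradius 9.465 (√(r²−h²) with h=0.82 from center) (area = (6/2)·9.465²·sin(360°/6) = 232.73 mm²); Combining (union): the regions partially overlap — summed areas 515.97 mm² minus the doubly-counted overlap 30.19 mm² gives 485.77 mm² — area = 485.77 mm². At z = 23.52: the sphere is not intersected at this z (|z−center|=12.020 > r=11.5); the r=9.5 sphere at (-2.5, 14) slices to a regular 6-gon of circumradius 5.092 (√(r²−h²) with h=8.02 from center) (area = (6/2)·5.092²·sin(360°/6) = 67.37 mm²); Combining (union): only the r=9.5 sphere at (-2.5, 14) is present, so the union is just that shape — area = 67.37 mm². Checking containment: the cross-section at z = 23.52 is a subset of the cross-section at z = 16.32.

entirely on top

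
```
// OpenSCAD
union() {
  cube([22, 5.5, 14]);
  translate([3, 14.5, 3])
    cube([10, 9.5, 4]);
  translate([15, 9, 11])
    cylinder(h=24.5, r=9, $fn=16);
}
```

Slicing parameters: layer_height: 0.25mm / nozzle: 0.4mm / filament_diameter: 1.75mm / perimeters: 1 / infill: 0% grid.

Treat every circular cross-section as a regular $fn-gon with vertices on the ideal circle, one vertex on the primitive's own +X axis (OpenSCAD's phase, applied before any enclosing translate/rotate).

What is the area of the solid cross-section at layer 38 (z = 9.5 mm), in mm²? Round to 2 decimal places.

At z = 9.5 mm: the cube is present — its section is the full 22×5.5 rectangle (area 121.00 mm²); the cube at (3, 14.5) does not reach this height (z outside [3, 7]); the cylinder at (15, 9) is absent (z outside [11, 35.5]); Combining (union): only the 22×5.5 cube is present, so the union is just that shape — area = 121.00 mm². Overall, the cross-section is a single solid region. Net area = 121.00 mm².

121.00 mm²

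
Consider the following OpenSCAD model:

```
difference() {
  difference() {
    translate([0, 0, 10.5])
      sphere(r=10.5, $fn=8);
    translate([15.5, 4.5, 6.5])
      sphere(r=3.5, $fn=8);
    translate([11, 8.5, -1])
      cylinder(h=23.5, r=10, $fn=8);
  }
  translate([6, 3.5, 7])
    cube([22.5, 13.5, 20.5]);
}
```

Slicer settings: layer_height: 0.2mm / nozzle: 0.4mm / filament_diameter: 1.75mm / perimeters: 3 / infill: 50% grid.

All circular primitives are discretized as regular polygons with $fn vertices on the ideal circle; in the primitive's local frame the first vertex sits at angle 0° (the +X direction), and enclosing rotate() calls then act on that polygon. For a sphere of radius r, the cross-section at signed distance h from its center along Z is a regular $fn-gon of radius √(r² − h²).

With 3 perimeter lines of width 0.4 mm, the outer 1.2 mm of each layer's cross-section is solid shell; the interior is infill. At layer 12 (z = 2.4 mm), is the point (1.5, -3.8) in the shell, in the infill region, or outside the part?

At z = 2.4 mm: the r=10.5 sphere slices to a regular 8-gon of circumradius 6.681 (√(r²−h²) with h=8.1 from center); the sphere at (15.5, 4.5) is not intersected at this z (|z−center|=4.100 > r=3.5); the r=10 cylinder at (11, 8.5) gives a regular 8-gon of circumradius 10 (constant along its height); Subtracting the remaining from the first: starting from the r=10.5 sphere, the r=10 cylinder at (11, 8.5) partially overlaps it — only the 9.45 mm² overlap (of its 282.84 mm²) is removed, clipping the outline — 1 connected region; the cube at (6, 3.5) is not intersected at this z (z outside [7, 27.5]); After the difference (first − rest): none of the subtracted shapes is present at this height, so the result so far is unchanged — 1 connected region. Overall, the cross-section is a single solid region. The nearest boundary edge runs (4.72, -4.72)→(-0.00, -6.68); distance from the point to it = 2.09 mm. The point is inside the cross-section and 2.09 mm from the nearest boundary — more than the 1.2 mm shell width (3 × 0.4), so it's in the infill interior.

infill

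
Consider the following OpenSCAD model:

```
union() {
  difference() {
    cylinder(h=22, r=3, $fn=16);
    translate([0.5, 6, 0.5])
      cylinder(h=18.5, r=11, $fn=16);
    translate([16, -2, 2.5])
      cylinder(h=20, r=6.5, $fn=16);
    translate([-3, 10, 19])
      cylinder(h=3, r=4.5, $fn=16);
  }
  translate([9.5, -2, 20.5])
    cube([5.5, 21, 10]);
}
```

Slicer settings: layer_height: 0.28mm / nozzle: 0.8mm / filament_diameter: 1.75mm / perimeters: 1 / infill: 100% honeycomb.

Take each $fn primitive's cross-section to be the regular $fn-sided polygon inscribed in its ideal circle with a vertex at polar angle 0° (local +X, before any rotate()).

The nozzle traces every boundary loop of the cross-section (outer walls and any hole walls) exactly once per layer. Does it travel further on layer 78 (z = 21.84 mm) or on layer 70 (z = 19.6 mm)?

Layer 78 (z = 21.84): the cylinder: section is a regular 16-gon, circumradius r=3 (perimeter = 2·16·3.000·sin(180°/16) = 18.73 mm); the cylinder at (0.5, 6) does not reach this height (z outside [0.5, 19]); the r=6.5 cylinder at (16, -2) gives a regular 16-gon of circumradius 6.5 (constant along its height) (perimeter = 2·16·6.500·sin(180°/16) = 40.58 mm); the r=4.5 cylinder at (-3, 10) contributes a regular 16-gon of circumradius 4.5 (perimeter = 2·16·4.500·sin(180°/16) = 28.09 mm); Taking the first minus the rest: starting from the r=3 cylinder, the r=6.5 cylinder at (16, -2) misses the remaining region (no effect); the r=4.5 cylinder at (-3, 10) misses the remaining region (no effect) — boundary = 18.73 mm; the cube at (9.5, -2) (footprint 5.5×21) is included at this height (perimeter 53.00 mm); Merging all regions: the 2 present regions are separate (no shared area or edge), so areas and boundary lengths simply add and each stays a separate island — boundary = 71.73 mm. So its perimeter = 71.73 mm. Layer 70 (z = 19.6): the r=3 cylinder gives a regular 16-gon of circumradius 3 (constant along its height) (perimeter = 2·16·3.000·sin(180°/16) = 18.73 mm); the cylinder at (0.5, 6) is not intersected at this z (z outside [0.5, 19]); the r=6.5 cylinder at (16, -2) gives a regular 16-gon of circumradius 6.5 (constant along its height) (perimeter = 2·16·6.500·sin(180°/16) = 40.58 mm); the cylinder at (-3, 10): section is a regular 16-gon, circumradius r=4.5 (perimeter = 2·16·4.500·sin(180°/16) = 28.09 mm); Subtracting the remaining from the first: starting from the r=3 cylinder, the r=6.5 cylinder at (16, -2) misses the remaining region (no effect); the r=4.5 cylinder at (-3, 10) misses the remaining region (no effect) — boundary = 18.73 mm; the cube at (9.5, -2) does not reach this height (z outside [20.5, 30.5]); Merging all regions: only the result so far is present, so the union is just that shape — boundary = 18.73 mm. So its perimeter = 18.73 mm. Layer 78 is larger (71.73 vs 18.73 mm).

layer 78 (z = 21.84 mm)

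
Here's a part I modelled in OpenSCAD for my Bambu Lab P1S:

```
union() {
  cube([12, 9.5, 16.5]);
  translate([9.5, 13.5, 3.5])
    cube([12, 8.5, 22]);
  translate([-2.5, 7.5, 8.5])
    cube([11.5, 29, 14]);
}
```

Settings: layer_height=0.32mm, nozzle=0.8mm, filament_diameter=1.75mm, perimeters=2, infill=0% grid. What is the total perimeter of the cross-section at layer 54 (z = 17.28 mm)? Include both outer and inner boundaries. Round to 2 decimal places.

122.00 mm

At z = 17.28 mm: the cube does not reach this height (z outside [0, 16.5]); the cube at (9.5, 13.5) (footprint 12×8.5) is included at this height (perimeter 41.00 mm); the cube at (-2.5, 7.5) is present — its section is the full 11.5×29 rectangle (perimeter 81.00 mm); Combining (union): the 2 present regions are separate (no shared area or edge), so areas and boundary lengths simply add and each stays a separate island — boundary = 122.00 mm. Overall, the cross-section has 2 separate islands. Total boundary length (outer) = 122.00 mm.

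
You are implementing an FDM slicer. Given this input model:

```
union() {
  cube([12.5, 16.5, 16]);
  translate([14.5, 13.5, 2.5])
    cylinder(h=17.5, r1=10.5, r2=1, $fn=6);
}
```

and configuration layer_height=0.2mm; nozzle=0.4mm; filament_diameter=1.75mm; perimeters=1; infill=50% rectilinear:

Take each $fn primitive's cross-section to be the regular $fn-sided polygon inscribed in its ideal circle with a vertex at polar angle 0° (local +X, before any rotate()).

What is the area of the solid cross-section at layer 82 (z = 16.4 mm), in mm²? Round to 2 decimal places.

At z = 16.4 mm: the cube is absent (z outside [0, 16]); the cone at (14.5, 13.5) contributes a regular 6-gon of circumradius 2.954 (interpolated between r1=10.5 and r2=1 at t=0.794) (area = (6/2)·2.954²·sin(360°/6) = 22.68 mm²); Combining (union): only the cone at (14.5, 13.5) is present, so the union is just that shape — area = 22.68 mm². Overall, the cross-section is a single solid region. Net area = 22.68 mm².

22.68 mm²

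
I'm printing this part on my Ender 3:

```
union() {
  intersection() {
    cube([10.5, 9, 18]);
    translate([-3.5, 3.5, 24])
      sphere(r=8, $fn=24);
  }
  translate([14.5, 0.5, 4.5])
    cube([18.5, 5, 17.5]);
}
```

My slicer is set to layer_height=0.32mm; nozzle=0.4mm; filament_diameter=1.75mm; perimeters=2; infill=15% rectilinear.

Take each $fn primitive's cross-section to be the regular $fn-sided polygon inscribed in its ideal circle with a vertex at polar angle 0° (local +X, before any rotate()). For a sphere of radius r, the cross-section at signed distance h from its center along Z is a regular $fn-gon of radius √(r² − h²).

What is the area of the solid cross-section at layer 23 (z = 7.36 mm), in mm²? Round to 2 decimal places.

92.50 mm²

At z = 7.36 mm: the cube is present — its section is the full 10.5×9 rectangle (area 94.50 mm²); the sphere at (-3.5, 3.5) is not intersected at this z (|z−center|=16.640 > r=8); Keeping only the common overlap: at least one operand is absent at this height, so nothing remains; the cube at (14.5, 0.5) is present — its section is the full 18.5×5 rectangle (area 92.50 mm²); Merging all regions: only the 18.5×5 cube at (14.5, 0.5) is present, so the union is just that shape — area = 92.50 mm². Overall, the cross-section is a single solid region. Net area = 92.50 mm².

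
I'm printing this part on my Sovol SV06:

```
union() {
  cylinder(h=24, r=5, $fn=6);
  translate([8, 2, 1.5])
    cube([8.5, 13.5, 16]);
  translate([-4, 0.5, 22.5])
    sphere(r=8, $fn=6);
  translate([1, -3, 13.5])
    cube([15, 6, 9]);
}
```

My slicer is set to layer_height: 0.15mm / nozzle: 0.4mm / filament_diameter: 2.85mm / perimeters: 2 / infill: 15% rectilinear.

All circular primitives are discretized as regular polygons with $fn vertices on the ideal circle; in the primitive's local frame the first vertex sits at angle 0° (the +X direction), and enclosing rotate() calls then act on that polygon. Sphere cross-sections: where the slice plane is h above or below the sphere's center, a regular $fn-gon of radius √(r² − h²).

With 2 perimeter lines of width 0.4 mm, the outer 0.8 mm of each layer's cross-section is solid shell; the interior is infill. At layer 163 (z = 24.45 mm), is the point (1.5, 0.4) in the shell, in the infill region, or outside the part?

At z = 24.45 mm: the cylinder is not intersected at this z (z outside [0, 24]); the cube at (8, 2) is absent (z outside [1.5, 17.5]); the r=8 sphere at (-4, 0.5) slices to a regular 6-gon of circumradius 7.759 (√(r²−h²) with h=1.95 from center); the cube at (1, -3) is not intersected at this z (z outside [13.5, 22.5]); Taking the union: only the r=8 sphere at (-4, 0.5) is present, so the union is just that shape — 1 connected region. Overall, the cross-section is a single solid region. The nearest boundary edge runs (-0.12, -6.22)→(3.76, 0.50); distance from the point to it = 1.91 mm. The point is inside the cross-section and 1.91 mm from the nearest boundary — more than the 0.8 mm shell width (2 × 0.4), so it's in the infill interior.

infill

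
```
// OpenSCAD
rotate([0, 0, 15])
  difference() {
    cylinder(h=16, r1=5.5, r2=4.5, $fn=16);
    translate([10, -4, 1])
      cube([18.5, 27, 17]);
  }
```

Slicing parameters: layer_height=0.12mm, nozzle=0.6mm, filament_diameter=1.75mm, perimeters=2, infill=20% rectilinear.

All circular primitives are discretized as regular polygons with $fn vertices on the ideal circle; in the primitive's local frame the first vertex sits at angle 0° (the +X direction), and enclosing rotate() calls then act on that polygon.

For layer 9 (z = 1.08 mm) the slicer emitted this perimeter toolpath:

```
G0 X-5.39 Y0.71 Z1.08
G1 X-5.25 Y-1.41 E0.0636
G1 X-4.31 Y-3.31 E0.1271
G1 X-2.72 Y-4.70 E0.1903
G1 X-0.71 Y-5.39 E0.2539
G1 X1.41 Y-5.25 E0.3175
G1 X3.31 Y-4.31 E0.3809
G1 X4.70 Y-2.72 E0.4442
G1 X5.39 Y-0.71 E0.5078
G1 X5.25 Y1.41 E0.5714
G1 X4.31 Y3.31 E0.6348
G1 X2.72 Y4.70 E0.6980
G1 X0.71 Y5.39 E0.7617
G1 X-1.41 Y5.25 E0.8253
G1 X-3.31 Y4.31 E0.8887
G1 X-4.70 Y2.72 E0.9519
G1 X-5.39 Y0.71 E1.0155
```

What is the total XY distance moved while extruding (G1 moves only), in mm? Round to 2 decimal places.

Sum the Euclidean lengths of each G1 segment: total = 33.93 mm.

33.93 mm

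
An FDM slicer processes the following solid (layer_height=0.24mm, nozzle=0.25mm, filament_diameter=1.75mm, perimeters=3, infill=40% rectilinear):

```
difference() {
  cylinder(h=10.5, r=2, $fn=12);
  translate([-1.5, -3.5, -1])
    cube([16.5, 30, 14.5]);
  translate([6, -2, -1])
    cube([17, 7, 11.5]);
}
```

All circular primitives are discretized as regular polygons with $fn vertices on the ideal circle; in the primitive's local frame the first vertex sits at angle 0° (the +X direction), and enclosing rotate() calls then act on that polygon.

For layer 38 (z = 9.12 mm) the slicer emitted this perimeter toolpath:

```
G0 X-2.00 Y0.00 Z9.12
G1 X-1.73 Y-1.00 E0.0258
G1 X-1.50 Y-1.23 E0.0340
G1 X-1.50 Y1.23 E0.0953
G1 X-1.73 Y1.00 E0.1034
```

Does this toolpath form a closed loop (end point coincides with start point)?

no

Start point (G0): (-2.00, 0.00). End point (last G1): the path does not return to the start — open.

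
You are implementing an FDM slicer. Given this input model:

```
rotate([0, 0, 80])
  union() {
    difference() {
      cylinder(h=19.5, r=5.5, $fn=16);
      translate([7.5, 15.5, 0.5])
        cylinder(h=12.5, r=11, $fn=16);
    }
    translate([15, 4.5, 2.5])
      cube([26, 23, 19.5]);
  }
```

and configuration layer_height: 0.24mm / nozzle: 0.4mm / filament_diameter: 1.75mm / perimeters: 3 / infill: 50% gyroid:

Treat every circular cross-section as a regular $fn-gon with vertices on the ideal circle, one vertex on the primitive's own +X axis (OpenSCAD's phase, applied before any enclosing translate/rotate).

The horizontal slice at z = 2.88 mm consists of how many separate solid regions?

2

At z = 2.88 mm: the r=5.5 cylinder contributes a regular 16-gon of circumradius 5.5; the r=11 cylinder at (7.5, 15.5) gives a regular 16-gon of circumradius 11 (constant along its height); Taking the first minus the rest: starting from the r=5.5 cylinder, the r=11 cylinder at (7.5, 15.5) misses the remaining region (no effect) — 1 connected region; the cube at (15, 4.5) is present — its section is the full 26×23 rectangle; Combining (union): the 2 present regions are separate (no shared area or edge), so areas and boundary lengths simply add and each stays a separate island — 2 connected regions; (whole slice rotated 80° about Z — lengths, areas and connectivity unchanged). The result has 2 disconnected regions.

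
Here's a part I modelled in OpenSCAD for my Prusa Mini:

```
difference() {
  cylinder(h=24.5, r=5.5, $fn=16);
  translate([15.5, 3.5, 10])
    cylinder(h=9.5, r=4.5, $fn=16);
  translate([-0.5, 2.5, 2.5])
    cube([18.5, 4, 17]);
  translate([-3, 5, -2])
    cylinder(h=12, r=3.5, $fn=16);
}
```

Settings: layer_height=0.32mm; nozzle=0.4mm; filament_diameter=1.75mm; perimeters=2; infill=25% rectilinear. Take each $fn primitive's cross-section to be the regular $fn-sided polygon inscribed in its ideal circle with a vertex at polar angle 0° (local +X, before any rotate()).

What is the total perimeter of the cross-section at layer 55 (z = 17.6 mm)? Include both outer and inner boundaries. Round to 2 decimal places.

36.08 mm

At z = 17.6 mm: the r=5.5 cylinder gives a regular 16-gon of circumradius 5.5 (constant along its height) (perimeter = 2·16·5.500·sin(180°/16) = 34.34 mm); the cylinder at (15.5, 3.5): section is a regular 16-gon, circumradius r=4.5 (perimeter = 2·16·4.500·sin(180°/16) = 28.09 mm); the cube at (-0.5, 2.5) is present — its section is the full 18.5×4 rectangle (perimeter 45.00 mm); the cylinder at (-3, 5) is absent (z outside [-2, 10]); After the difference (first − rest): starting from the r=5.5 cylinder, the r=4.5 cylinder at (15.5, 3.5) misses the remaining region (no effect); the 18.5×4 cube at (-0.5, 2.5) partially overlaps it — only the 11.54 mm² overlap (of its 74.00 mm²) is removed, clipping the outline — boundary = 36.08 mm. Overall, the cross-section is a single solid region. Total boundary length (outer) = 36.08 mm.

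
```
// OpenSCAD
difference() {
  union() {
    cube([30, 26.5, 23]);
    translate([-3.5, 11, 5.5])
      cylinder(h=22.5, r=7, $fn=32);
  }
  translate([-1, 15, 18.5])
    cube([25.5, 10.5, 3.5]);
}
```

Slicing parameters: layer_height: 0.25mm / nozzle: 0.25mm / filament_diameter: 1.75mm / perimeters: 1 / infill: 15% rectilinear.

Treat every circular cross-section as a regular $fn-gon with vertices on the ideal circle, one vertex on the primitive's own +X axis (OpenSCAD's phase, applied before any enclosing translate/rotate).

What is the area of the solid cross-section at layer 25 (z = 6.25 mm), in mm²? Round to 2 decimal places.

918.18 mm²

At z = 6.25 mm: the 30×26.5 cube contributes its full rectangle (area 795.00 mm²); the cylinder at (-3.5, 11): section is a regular 32-gon, circumradius r=7 (area = (32/2)·7.000²·sin(360°/32) = 152.95 mm²); Merging all regions: the regions partially overlap — summed areas 947.95 mm² minus the doubly-counted overlap 29.77 mm² gives 918.18 mm² — area = 918.18 mm²; the cube at (-1, 15) does not reach this height (z outside [18.5, 22]); After the difference (first − rest): none of the subtracted shapes is present at this height, so that combined region is unchanged — area = 918.18 mm². Overall, the cross-section is a single solid region. Net area = 918.18 mm².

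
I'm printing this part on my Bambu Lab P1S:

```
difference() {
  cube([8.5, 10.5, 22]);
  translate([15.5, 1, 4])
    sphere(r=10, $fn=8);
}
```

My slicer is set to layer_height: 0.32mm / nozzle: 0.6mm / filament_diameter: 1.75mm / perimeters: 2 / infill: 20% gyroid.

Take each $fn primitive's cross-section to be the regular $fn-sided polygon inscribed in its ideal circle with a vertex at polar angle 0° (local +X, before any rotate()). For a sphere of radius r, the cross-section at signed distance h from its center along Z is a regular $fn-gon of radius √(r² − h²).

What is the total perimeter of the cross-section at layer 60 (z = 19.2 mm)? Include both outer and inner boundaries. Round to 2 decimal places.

At z = 19.2 mm: the cube (footprint 8.5×10.5) is included at this height (perimeter 38.00 mm); the sphere at (15.5, 1) is not intersected at this z (|z−center|=15.200 > r=10); Subtracting the remaining from the first: none of the subtracted shapes is present at this height, so the 8.5×10.5 cube is unchanged — boundary = 38.00 mm. Overall, the cross-section is a single solid region. Total boundary length (outer) = 38.00 mm.

38.00 mm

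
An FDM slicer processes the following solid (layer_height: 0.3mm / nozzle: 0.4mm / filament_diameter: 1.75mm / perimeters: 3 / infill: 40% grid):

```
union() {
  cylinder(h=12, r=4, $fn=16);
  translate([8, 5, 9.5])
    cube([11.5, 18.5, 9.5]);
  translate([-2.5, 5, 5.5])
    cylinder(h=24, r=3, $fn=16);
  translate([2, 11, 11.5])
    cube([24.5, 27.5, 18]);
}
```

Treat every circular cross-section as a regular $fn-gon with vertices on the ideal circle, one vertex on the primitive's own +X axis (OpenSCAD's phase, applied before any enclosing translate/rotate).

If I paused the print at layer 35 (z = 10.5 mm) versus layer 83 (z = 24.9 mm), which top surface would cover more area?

layer 83 (z = 24.9 mm)

Layer 35 (z = 10.5): the r=4 cylinder contributes a regular 16-gon of circumradius 4 (area = (16/2)·4.000²·sin(360°/16) = 48.98 mm²); the cube at (8, 5) is present — its section is the full 11.5×18.5 rectangle (area 212.75 mm²); the cylinder at (-2.5, 5): section is a regular 16-gon, circumradius r=3 (area = (16/2)·3.000²·sin(360°/16) = 27.55 mm²); the cube at (2, 11) is not intersected at this z (z outside [11.5, 29.5]); Taking the union: the regions partially overlap — summed areas 289.29 mm² minus the doubly-counted overlap 3.61 mm² gives 285.68 mm² — area = 285.68 mm². So its area = 285.68 mm². Layer 83 (z = 24.9): the cylinder is not intersected at this z (z outside [0, 12]); the cube at (8, 5) is not intersected at this z (z outside [9.5, 19]); the r=3 cylinder at (-2.5, 5) gives a regular 16-gon of circumradius 3 (constant along its height) (area = (16/2)·3.000²·sin(360°/16) = 27.55 mm²); the cube at (2, 11) is present — its section is the full 24.5×27.5 rectangle (area 673.75 mm²); Combining (union): the 2 present regions are separate (no shared area or edge), so areas and boundary lengths simply add and each stays a separate island — area = 701.30 mm². So its area = 701.30 mm². Layer 83 is larger (701.30 vs 285.68 mm²).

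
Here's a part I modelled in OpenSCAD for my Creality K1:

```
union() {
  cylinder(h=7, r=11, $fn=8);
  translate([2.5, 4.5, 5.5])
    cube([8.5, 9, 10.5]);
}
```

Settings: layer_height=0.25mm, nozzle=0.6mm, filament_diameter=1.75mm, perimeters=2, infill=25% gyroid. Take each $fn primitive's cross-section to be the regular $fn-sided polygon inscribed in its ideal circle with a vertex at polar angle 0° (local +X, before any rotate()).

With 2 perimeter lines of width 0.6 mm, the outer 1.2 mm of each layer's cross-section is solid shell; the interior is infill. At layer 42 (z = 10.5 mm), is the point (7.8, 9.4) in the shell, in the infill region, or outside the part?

At z = 10.5 mm: the cylinder is absent (z outside [0, 7]); the cube at (2.5, 4.5) (footprint 8.5×9) is included at this height; Combining (union): only the 8.5×9 cube at (2.5, 4.5) is present, so the union is just that shape — 1 connected region. Overall, the cross-section is a single solid region. The nearest boundary edge runs (11.00, 4.50)→(11.00, 13.50); distance from the point to it = 3.20 mm. The point is inside the cross-section and 3.20 mm from the nearest boundary — more than the 1.2 mm shell width (2 × 0.6), so it's in the infill interior.

infill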